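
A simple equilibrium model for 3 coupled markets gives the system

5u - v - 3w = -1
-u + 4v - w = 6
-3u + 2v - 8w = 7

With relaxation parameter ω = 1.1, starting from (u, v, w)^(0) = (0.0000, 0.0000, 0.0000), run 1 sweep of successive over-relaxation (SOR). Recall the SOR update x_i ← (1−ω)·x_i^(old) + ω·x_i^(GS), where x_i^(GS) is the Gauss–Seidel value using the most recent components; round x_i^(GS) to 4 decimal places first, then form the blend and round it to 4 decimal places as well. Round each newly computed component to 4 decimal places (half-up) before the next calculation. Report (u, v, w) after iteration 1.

Iteration 1:
  u: GS value = (-1 - (-1)·0.0000 - (-3)·0.0000) / (5) = -0.2000;  u ← (1−ω)·0.0000 + ω·-0.2000 = -0.2200
  v: GS value = (6 - (-1)·-0.2200 - (-1)·0.0000) / (4) = 1.4450;  v ← (1−ω)·0.0000 + ω·1.4450 = 1.5895
  w: GS value = (7 - (-3)·-0.2200 - (2)·1.5895) / (-8) = -0.3951;  w ← (1−ω)·0.0000 + ω·-0.3951 = -0.4346

(-0.2200, 1.5895, -0.4346)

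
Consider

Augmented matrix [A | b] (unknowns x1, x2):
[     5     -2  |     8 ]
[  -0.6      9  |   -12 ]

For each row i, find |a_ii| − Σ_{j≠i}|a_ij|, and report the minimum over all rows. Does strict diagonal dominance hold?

3

row 1: |5| − (2) = 3
row 2: |9| − (0.6) = 8.4
minimum over rows = 3 → strictly diagonally dominant (convergence guaranteed)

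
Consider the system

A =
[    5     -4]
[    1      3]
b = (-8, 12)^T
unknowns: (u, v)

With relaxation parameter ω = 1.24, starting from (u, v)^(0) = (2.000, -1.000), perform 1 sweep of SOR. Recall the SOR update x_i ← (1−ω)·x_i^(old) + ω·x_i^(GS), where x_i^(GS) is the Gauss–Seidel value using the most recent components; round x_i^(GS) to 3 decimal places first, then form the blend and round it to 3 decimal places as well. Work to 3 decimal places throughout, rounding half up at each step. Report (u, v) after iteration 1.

Iteration 1:
  u: GS value = (-8 - (-4)·-1.000) / (5) = -2.400;  u ← (1−ω)·2.000 + ω·-2.400 = -3.456
  v: GS value = (12 - (1)·-3.456) / (3) = 5.152;  v ← (1−ω)·-1.000 + ω·5.152 = 6.628

(-3.456, 6.628)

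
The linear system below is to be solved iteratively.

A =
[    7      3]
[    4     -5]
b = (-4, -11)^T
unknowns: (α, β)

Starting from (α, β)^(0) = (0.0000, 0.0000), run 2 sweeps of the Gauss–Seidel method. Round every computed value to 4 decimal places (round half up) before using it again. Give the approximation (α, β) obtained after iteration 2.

Iteration 1:
  α = (-4 - (3)·0.0000) / (7) = -0.5714
  β = (-11 - (4)·-0.5714) / (-5) = 1.7429
Iteration 2:
  α = (-4 - (3)·1.7429) / (7) = -1.3184
  β = (-11 - (4)·-1.3184) / (-5) = 1.1453

(-1.3184, 1.1453)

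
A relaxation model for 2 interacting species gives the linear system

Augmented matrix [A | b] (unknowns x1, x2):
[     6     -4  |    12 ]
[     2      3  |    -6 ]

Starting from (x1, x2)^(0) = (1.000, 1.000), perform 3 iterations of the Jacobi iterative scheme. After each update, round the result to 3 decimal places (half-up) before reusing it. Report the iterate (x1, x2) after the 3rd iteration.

Iteration 1:
  x1 = (12 - (-4)·1.000) / (6) = 2.667
  x2 = (-6 - (2)·1.000) / (3) = -2.667
Iteration 2:
  x1 = (12 - (-4)·-2.667) / (6) = 0.222
  x2 = (-6 - (2)·2.667) / (3) = -3.778
Iteration 3:
  x1 = (12 - (-4)·-3.778) / (6) = -0.519
  x2 = (-6 - (2)·0.222) / (3) = -2.148

(-0.519, -2.148)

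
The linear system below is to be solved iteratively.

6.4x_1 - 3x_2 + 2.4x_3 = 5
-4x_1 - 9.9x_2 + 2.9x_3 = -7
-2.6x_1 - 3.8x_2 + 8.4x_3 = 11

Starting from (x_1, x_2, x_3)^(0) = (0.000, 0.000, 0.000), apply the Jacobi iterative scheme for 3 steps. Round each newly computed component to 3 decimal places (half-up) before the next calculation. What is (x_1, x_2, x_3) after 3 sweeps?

(0.443, 1.004, 1.852)

Iteration 1:
  x_1 = (5 - (-3)·0.000 - (2.4)·0.000) / (6.4) = 0.781
  x_2 = (-7 - (-4)·0.000 - (2.9)·0.000) / (-9.9) = 0.707
  x_3 = (11 - (-2.6)·0.000 - (-3.8)·0.000) / (8.4) = 1.310
Iteration 2:
  x_1 = (5 - (-3)·0.707 - (2.4)·1.310) / (6.4) = 0.621
  x_2 = (-7 - (-4)·0.781 - (2.9)·1.310) / (-9.9) = 0.775
  x_3 = (11 - (-2.6)·0.781 - (-3.8)·0.707) / (8.4) = 1.871
Iteration 3:
  x_1 = (5 - (-3)·0.775 - (2.4)·1.871) / (6.4) = 0.443
  x_2 = (-7 - (-4)·0.621 - (2.9)·1.871) / (-9.9) = 1.004
  x_3 = (11 - (-2.6)·0.621 - (-3.8)·0.775) / (8.4) = 1.852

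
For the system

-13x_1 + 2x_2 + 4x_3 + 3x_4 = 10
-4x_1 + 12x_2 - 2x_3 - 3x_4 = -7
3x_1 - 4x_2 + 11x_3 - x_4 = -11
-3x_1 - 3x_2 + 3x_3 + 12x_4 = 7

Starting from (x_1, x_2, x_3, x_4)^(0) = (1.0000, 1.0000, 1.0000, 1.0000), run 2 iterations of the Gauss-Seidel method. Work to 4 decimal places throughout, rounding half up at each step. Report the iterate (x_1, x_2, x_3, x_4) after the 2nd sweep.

Iteration 1:
  x_1 = (10 - (2)·1.0000 - (4)·1.0000 - (3)·1.0000) / (-13) = -0.0769
  x_2 = (-7 - (-4)·-0.0769 - (-2)·1.0000 - (-3)·1.0000) / (12) = -0.1923
  x_3 = (-11 - (3)·-0.0769 - (-4)·-0.1923 - (-1)·1.0000) / (11) = -0.9580
  x_4 = (7 - (-3)·-0.0769 - (-3)·-0.1923 - (3)·-0.9580) / (12) = 0.7555
Iteration 2:
  x_1 = (10 - (2)·-0.1923 - (4)·-0.9580 - (3)·0.7555) / (-13) = -0.9192
  x_2 = (-7 - (-4)·-0.9192 - (-2)·-0.9580 - (-3)·0.7555) / (12) = -0.8605
  x_3 = (-11 - (3)·-0.9192 - (-4)·-0.8605 - (-1)·0.7555) / (11) = -0.9935
  x_4 = (7 - (-3)·-0.9192 - (-3)·-0.8605 - (3)·-0.9935) / (12) = 0.3868

(-0.9192, -0.8605, -0.9935, 0.3868)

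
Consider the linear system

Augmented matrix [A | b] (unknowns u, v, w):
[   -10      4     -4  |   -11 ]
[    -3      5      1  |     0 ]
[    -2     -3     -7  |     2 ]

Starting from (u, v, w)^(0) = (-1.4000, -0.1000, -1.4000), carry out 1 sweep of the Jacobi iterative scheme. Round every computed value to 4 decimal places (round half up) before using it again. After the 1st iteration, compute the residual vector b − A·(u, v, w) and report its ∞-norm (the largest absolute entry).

Iteration 1:
  u = (-11 - (4)·-0.1000 - (-4)·-1.4000) / (-10) = 1.6200
  v = (0 - (-3)·-1.4000 - (1)·-1.4000) / (5) = -0.5600
  w = (2 - (-2)·-1.4000 - (-3)·-0.1000) / (-7) = 0.1571
Residual b − A·x = (8.0684, 7.5029, 4.6597); ∞-norm = 8.0684

8.0684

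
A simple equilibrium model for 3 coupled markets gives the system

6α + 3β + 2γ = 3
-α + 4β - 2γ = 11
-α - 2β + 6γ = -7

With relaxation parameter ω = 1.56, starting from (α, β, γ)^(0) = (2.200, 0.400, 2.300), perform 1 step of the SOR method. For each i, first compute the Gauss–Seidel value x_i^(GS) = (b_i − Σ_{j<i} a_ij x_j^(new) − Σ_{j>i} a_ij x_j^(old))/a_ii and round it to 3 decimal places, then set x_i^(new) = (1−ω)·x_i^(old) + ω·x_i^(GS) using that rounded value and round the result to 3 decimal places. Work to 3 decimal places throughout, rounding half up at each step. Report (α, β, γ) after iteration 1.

(-1.961, 5.096, -0.968)

Iteration 1:
  α: GS value = (3 - (3)·0.400 - (2)·2.300) / (6) = -0.467;  α ← (1−ω)·2.200 + ω·-0.467 = -1.961
  β: GS value = (11 - (-1)·-1.961 - (-2)·2.300) / (4) = 3.410;  β ← (1−ω)·0.400 + ω·3.410 = 5.096
  γ: GS value = (-7 - (-1)·-1.961 - (-2)·5.096) / (6) = 0.205;  γ ← (1−ω)·2.300 + ω·0.205 = -0.968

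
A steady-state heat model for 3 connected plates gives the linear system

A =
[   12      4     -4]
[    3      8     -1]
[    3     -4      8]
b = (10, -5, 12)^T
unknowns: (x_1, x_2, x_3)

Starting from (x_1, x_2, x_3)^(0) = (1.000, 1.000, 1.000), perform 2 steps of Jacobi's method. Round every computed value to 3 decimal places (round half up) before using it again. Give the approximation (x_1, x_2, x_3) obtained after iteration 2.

Iteration 1:
  x_1 = (10 - (4)·1.000 - (-4)·1.000) / (12) = 0.833
  x_2 = (-5 - (3)·1.000 - (-1)·1.000) / (8) = -0.875
  x_3 = (12 - (3)·1.000 - (-4)·1.000) / (8) = 1.625
Iteration 2:
  x_1 = (10 - (4)·-0.875 - (-4)·1.625) / (12) = 1.667
  x_2 = (-5 - (3)·0.833 - (-1)·1.625) / (8) = -0.734
  x_3 = (12 - (3)·0.833 - (-4)·-0.875) / (8) = 0.750

(1.667, -0.734, 0.750)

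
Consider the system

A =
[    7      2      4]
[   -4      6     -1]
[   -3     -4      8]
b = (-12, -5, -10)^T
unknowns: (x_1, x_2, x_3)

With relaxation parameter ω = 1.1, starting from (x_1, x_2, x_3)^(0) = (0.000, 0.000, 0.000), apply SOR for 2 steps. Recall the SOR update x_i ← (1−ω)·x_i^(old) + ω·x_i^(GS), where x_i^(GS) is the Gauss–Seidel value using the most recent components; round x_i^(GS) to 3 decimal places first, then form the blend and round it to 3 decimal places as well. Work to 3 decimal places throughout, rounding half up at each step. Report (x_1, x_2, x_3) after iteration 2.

(1.173, -0.453, -0.799)

Iteration 1:
  x_1: GS value = (-12 - (2)·0.000 - (4)·0.000) / (7) = -1.714;  x_1 ← (1−ω)·0.000 + ω·-1.714 = -1.885
  x_2: GS value = (-5 - (-4)·-1.885 - (-1)·0.000) / (6) = -2.090;  x_2 ← (1−ω)·0.000 + ω·-2.090 = -2.299
  x_3: GS value = (-10 - (-3)·-1.885 - (-4)·-2.299) / (8) = -3.106;  x_3 ← (1−ω)·0.000 + ω·-3.106 = -3.417
Iteration 2:
  x_1: GS value = (-12 - (2)·-2.299 - (4)·-3.417) / (7) = 0.895;  x_1 ← (1−ω)·-1.885 + ω·0.895 = 1.173
  x_2: GS value = (-5 - (-4)·1.173 - (-1)·-3.417) / (6) = -0.621;  x_2 ← (1−ω)·-2.299 + ω·-0.621 = -0.453
  x_3: GS value = (-10 - (-3)·1.173 - (-4)·-0.453) / (8) = -1.037;  x_3 ← (1−ω)·-3.417 + ω·-1.037 = -0.799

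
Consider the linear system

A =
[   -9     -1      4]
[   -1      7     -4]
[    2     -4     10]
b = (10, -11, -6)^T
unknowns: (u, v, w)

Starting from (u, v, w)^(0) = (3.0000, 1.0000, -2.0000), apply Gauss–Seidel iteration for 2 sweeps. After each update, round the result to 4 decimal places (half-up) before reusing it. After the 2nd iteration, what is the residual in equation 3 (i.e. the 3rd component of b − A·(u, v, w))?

Iteration 1:
  u = (10 - (-1)·1.0000 - (4)·-2.0000) / (-9) = -2.1111
  v = (-11 - (-1)·-2.1111 - (-4)·-2.0000) / (7) = -3.0159
  w = (-6 - (2)·-2.1111 - (-4)·-3.0159) / (10) = -1.3841
Iteration 2:
  u = (10 - (-1)·-3.0159 - (4)·-1.3841) / (-9) = -1.3912
  v = (-11 - (-1)·-1.3912 - (-4)·-1.3841) / (7) = -2.5611
  w = (-6 - (2)·-1.3912 - (-4)·-2.5611) / (10) = -1.3462
Residual b − A·x = (0.3029, 0.1517, 0.0000)

0.0000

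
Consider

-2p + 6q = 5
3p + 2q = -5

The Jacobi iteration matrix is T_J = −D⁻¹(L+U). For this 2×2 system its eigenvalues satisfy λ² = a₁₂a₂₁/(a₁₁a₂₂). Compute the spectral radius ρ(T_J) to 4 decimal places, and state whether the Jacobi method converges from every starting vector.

2.1213

a₁₂a₂₁/(a₁₁a₂₂) = (6)·(3) / ((-2)·(2)) = -4.500000
ρ = √|-4.500000| = √4.500000 = 2.1213
ρ > 1, so Jacobi diverges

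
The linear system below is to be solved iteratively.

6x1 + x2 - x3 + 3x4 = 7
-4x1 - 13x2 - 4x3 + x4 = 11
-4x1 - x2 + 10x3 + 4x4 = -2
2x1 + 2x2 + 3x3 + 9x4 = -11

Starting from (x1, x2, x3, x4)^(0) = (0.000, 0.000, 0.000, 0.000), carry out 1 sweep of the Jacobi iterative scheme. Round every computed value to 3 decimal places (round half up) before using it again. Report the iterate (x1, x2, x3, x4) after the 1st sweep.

(1.167, -0.846, -0.200, -1.222)

Iteration 1:
  x1 = (7 - (1)·0.000 - (-1)·0.000 - (3)·0.000) / (6) = 1.167
  x2 = (11 - (-4)·0.000 - (-4)·0.000 - (1)·0.000) / (-13) = -0.846
  x3 = (-2 - (-4)·0.000 - (-1)·0.000 - (4)·0.000) / (10) = -0.200
  x4 = (-11 - (2)·0.000 - (2)·0.000 - (3)·0.000) / (9) = -1.222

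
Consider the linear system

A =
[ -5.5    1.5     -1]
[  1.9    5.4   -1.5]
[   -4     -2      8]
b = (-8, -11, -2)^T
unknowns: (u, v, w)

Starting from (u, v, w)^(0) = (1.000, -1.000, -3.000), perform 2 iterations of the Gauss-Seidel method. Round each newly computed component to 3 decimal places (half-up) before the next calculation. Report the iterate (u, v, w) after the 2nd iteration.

(0.553, -2.303, -0.549)

Iteration 1:
  u = (-8 - (1.5)·-1.000 - (-1)·-3.000) / (-5.5) = 1.727
  v = (-11 - (1.9)·1.727 - (-1.5)·-3.000) / (5.4) = -3.478
  w = (-2 - (-4)·1.727 - (-2)·-3.478) / (8) = -0.256
Iteration 2:
  u = (-8 - (1.5)·-3.478 - (-1)·-0.256) / (-5.5) = 0.553
  v = (-11 - (1.9)·0.553 - (-1.5)·-0.256) / (5.4) = -2.303
  w = (-2 - (-4)·0.553 - (-2)·-2.303) / (8) = -0.549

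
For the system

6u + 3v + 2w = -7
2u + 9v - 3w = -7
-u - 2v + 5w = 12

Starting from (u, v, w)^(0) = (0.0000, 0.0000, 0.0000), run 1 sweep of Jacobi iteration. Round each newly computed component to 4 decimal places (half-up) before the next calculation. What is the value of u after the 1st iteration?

Iteration 1:
  u = (-7 - (3)·0.0000 - (2)·0.0000) / (6) = -1.1667
  v = (-7 - (2)·0.0000 - (-3)·0.0000) / (9) = -0.7778
  w = (12 - (-1)·0.0000 - (-2)·0.0000) / (5) = 2.4000

-1.1667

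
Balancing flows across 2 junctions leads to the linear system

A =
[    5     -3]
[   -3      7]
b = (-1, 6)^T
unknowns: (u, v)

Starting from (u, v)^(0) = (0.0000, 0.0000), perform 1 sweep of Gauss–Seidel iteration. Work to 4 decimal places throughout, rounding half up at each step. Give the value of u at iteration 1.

-0.2000

Iteration 1:
  u = (-1 - (-3)·0.0000) / (5) = -0.2000
  v = (6 - (-3)·-0.2000) / (7) = 0.7714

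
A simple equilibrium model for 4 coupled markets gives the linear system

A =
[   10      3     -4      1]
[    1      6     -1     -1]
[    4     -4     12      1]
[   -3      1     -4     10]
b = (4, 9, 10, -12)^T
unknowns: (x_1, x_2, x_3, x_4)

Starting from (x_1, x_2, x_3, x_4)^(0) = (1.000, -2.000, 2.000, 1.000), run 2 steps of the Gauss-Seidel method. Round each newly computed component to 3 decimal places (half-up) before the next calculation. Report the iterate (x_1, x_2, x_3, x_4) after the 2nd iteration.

Iteration 1:
  x_1 = (4 - (3)·-2.000 - (-4)·2.000 - (1)·1.000) / (10) = 1.700
  x_2 = (9 - (1)·1.700 - (-1)·2.000 - (-1)·1.000) / (6) = 1.717
  x_3 = (10 - (4)·1.700 - (-4)·1.717 - (1)·1.000) / (12) = 0.756
  x_4 = (-12 - (-3)·1.700 - (1)·1.717 - (-4)·0.756) / (10) = -0.559
Iteration 2:
  x_1 = (4 - (3)·1.717 - (-4)·0.756 - (1)·-0.559) / (10) = 0.243
  x_2 = (9 - (1)·0.243 - (-1)·0.756 - (-1)·-0.559) / (6) = 1.492
  x_3 = (10 - (4)·0.243 - (-4)·1.492 - (1)·-0.559) / (12) = 1.296
  x_4 = (-12 - (-3)·0.243 - (1)·1.492 - (-4)·1.296) / (10) = -0.758

(0.243, 1.492, 1.296, -0.758)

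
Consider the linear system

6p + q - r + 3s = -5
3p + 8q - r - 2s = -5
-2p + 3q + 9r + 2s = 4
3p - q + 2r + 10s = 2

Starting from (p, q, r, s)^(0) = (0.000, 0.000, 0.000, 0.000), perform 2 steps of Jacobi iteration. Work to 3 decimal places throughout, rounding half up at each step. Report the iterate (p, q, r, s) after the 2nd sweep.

Iteration 1:
  p = (-5 - (1)·0.000 - (-1)·0.000 - (3)·0.000) / (6) = -0.833
  q = (-5 - (3)·0.000 - (-1)·0.000 - (-2)·0.000) / (8) = -0.625
  r = (4 - (-2)·0.000 - (3)·0.000 - (2)·0.000) / (9) = 0.444
  s = (2 - (3)·0.000 - (-1)·0.000 - (2)·0.000) / (10) = 0.200
Iteration 2:
  p = (-5 - (1)·-0.625 - (-1)·0.444 - (3)·0.200) / (6) = -0.755
  q = (-5 - (3)·-0.833 - (-1)·0.444 - (-2)·0.200) / (8) = -0.207
  r = (4 - (-2)·-0.833 - (3)·-0.625 - (2)·0.200) / (9) = 0.423
  s = (2 - (3)·-0.833 - (-1)·-0.625 - (2)·0.444) / (10) = 0.299

(-0.755, -0.207, 0.423, 0.299)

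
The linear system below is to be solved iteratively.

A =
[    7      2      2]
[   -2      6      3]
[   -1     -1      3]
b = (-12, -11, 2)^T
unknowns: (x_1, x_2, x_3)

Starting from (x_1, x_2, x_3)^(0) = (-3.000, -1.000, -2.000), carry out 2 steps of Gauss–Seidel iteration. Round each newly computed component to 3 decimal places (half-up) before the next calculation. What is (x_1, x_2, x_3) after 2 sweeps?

Iteration 1:
  x_1 = (-12 - (2)·-1.000 - (2)·-2.000) / (7) = -0.857
  x_2 = (-11 - (-2)·-0.857 - (3)·-2.000) / (6) = -1.119
  x_3 = (2 - (-1)·-0.857 - (-1)·-1.119) / (3) = 0.008
Iteration 2:
  x_1 = (-12 - (2)·-1.119 - (2)·0.008) / (7) = -1.397
  x_2 = (-11 - (-2)·-1.397 - (3)·0.008) / (6) = -2.303
  x_3 = (2 - (-1)·-1.397 - (-1)·-2.303) / (3) = -0.567

(-1.397, -2.303, -0.567)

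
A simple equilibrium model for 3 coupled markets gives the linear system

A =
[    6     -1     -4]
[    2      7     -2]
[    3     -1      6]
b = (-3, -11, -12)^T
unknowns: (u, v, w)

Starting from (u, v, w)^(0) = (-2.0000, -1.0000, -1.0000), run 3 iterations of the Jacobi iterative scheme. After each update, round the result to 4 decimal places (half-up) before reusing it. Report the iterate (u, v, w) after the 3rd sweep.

(-1.7857, -1.5873, -1.5079)

Iteration 1:
  u = (-3 - (-1)·-1.0000 - (-4)·-1.0000) / (6) = -1.3333
  v = (-11 - (2)·-2.0000 - (-2)·-1.0000) / (7) = -1.2857
  w = (-12 - (3)·-2.0000 - (-1)·-1.0000) / (6) = -1.1667
Iteration 2:
  u = (-3 - (-1)·-1.2857 - (-4)·-1.1667) / (6) = -1.4921
  v = (-11 - (2)·-1.3333 - (-2)·-1.1667) / (7) = -1.5238
  w = (-12 - (3)·-1.3333 - (-1)·-1.2857) / (6) = -1.5476
Iteration 3:
  u = (-3 - (-1)·-1.5238 - (-4)·-1.5476) / (6) = -1.7857
  v = (-11 - (2)·-1.4921 - (-2)·-1.5476) / (7) = -1.5873
  w = (-12 - (3)·-1.4921 - (-1)·-1.5238) / (6) = -1.5079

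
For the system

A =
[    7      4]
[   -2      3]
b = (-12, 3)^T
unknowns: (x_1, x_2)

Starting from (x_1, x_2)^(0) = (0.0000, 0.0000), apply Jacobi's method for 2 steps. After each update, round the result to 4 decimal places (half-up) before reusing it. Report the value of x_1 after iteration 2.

-2.2857

Iteration 1:
  x_1 = (-12 - (4)·0.0000) / (7) = -1.7143
  x_2 = (3 - (-2)·0.0000) / (3) = 1.0000
Iteration 2:
  x_1 = (-12 - (4)·1.0000) / (7) = -2.2857
  x_2 = (3 - (-2)·-1.7143) / (3) = -0.1429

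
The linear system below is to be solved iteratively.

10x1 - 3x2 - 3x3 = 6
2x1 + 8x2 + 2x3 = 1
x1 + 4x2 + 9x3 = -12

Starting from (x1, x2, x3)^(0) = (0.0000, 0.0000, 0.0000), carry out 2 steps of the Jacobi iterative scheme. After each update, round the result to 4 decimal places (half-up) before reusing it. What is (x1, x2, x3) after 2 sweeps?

Iteration 1:
  x1 = (6 - (-3)·0.0000 - (-3)·0.0000) / (10) = 0.6000
  x2 = (1 - (2)·0.0000 - (2)·0.0000) / (8) = 0.1250
  x3 = (-12 - (1)·0.0000 - (4)·0.0000) / (9) = -1.3333
Iteration 2:
  x1 = (6 - (-3)·0.1250 - (-3)·-1.3333) / (10) = 0.2375
  x2 = (1 - (2)·0.6000 - (2)·-1.3333) / (8) = 0.3083
  x3 = (-12 - (1)·0.6000 - (4)·0.1250) / (9) = -1.4556

(0.2375, 0.3083, -1.4556)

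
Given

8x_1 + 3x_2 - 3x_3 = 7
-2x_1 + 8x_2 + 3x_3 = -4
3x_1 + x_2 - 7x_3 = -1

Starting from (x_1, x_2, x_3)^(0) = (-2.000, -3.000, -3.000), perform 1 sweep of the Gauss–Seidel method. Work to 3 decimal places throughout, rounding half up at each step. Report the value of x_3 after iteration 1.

Iteration 1:
  x_1 = (7 - (3)·-3.000 - (-3)·-3.000) / (8) = 0.875
  x_2 = (-4 - (-2)·0.875 - (3)·-3.000) / (8) = 0.844
  x_3 = (-1 - (3)·0.875 - (1)·0.844) / (-7) = 0.638

0.638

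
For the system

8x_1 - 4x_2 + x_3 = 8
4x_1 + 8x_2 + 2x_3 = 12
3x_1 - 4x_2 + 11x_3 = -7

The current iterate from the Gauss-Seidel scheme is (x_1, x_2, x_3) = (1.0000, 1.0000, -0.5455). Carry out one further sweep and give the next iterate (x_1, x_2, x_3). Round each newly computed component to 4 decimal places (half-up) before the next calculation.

(1.5682, 0.8523, -0.7541)

One sweep:
  x_1 = (8 - (-4)·1.0000 - (1)·-0.5455) / (8) = 1.5682
  x_2 = (12 - (4)·1.5682 - (2)·-0.5455) / (8) = 0.8523
  x_3 = (-7 - (3)·1.5682 - (-4)·0.8523) / (11) = -0.7541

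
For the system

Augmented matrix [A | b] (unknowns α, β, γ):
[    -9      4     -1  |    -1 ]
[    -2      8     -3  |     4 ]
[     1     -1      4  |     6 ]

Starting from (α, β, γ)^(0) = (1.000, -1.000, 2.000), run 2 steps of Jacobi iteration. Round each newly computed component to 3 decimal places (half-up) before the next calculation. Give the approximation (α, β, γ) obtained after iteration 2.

Iteration 1:
  α = (-1 - (4)·-1.000 - (-1)·2.000) / (-9) = -0.556
  β = (4 - (-2)·1.000 - (-3)·2.000) / (8) = 1.500
  γ = (6 - (1)·1.000 - (-1)·-1.000) / (4) = 1.000
Iteration 2:
  α = (-1 - (4)·1.500 - (-1)·1.000) / (-9) = 0.667
  β = (4 - (-2)·-0.556 - (-3)·1.000) / (8) = 0.736
  γ = (6 - (1)·-0.556 - (-1)·1.500) / (4) = 2.014

(0.667, 0.736, 2.014)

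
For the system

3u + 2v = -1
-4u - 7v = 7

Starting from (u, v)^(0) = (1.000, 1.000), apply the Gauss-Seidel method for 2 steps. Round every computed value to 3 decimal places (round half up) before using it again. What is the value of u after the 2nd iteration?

Iteration 1:
  u = (-1 - (2)·1.000) / (3) = -1.000
  v = (7 - (-4)·-1.000) / (-7) = -0.429
Iteration 2:
  u = (-1 - (2)·-0.429) / (3) = -0.047
  v = (7 - (-4)·-0.047) / (-7) = -0.973

-0.047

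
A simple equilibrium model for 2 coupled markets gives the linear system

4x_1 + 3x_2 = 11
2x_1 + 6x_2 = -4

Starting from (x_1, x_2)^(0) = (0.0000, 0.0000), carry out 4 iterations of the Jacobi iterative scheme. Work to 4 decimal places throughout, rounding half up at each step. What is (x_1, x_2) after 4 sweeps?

(4.0625, -1.9792)

Iteration 1:
  x_1 = (11 - (3)·0.0000) / (4) = 2.7500
  x_2 = (-4 - (2)·0.0000) / (6) = -0.6667
Iteration 2:
  x_1 = (11 - (3)·-0.6667) / (4) = 3.2500
  x_2 = (-4 - (2)·2.7500) / (6) = -1.5833
Iteration 3:
  x_1 = (11 - (3)·-1.5833) / (4) = 3.9375
  x_2 = (-4 - (2)·3.2500) / (6) = -1.7500
Iteration 4:
  x_1 = (11 - (3)·-1.7500) / (4) = 4.0625
  x_2 = (-4 - (2)·3.9375) / (6) = -1.9792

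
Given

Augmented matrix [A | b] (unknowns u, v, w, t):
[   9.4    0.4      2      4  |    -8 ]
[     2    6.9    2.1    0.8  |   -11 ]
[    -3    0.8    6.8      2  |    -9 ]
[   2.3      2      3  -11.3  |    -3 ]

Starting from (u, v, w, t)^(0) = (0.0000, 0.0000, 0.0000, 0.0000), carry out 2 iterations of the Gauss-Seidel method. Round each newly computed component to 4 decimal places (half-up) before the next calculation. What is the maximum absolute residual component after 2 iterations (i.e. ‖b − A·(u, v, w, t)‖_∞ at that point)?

Iteration 1:
  u = (-8 - (0.4)·0.0000 - (2)·0.0000 - (4)·0.0000) / (9.4) = -0.8511
  v = (-11 - (2)·-0.8511 - (2.1)·0.0000 - (0.8)·0.0000) / (6.9) = -1.3475
  w = (-9 - (-3)·-0.8511 - (0.8)·-1.3475 - (2)·0.0000) / (6.8) = -1.5405
  t = (-3 - (2.3)·-0.8511 - (2)·-1.3475 - (3)·-1.5405) / (-11.3) = -0.5552
Iteration 2:
  u = (-8 - (0.4)·-1.3475 - (2)·-1.5405 - (4)·-0.5552) / (9.4) = -0.2297
  v = (-11 - (2)·-0.2297 - (2.1)·-1.5405 - (0.8)·-0.5552) / (6.9) = -0.9944
  w = (-9 - (-3)·-0.2297 - (0.8)·-0.9944 - (2)·-0.5552) / (6.8) = -1.1446
  t = (-3 - (2.3)·-0.2297 - (2)·-0.9944 - (3)·-1.1446) / (-11.3) = -0.2611
Residual b − A·x = (-2.1095, -1.0667, -0.5881, 0.0005); ∞-norm = 2.1095

2.1095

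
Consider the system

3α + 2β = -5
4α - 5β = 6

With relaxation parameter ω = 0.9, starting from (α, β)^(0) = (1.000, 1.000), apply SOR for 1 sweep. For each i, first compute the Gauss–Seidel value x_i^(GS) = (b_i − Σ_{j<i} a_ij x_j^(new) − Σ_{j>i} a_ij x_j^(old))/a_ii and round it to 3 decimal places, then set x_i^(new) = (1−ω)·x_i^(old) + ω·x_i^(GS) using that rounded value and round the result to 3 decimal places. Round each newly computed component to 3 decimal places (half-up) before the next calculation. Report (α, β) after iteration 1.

(-2.000, -2.420)

Iteration 1:
  α: GS value = (-5 - (2)·1.000) / (3) = -2.333;  α ← (1−ω)·1.000 + ω·-2.333 = -2.000
  β: GS value = (6 - (4)·-2.000) / (-5) = -2.800;  β ← (1−ω)·1.000 + ω·-2.800 = -2.420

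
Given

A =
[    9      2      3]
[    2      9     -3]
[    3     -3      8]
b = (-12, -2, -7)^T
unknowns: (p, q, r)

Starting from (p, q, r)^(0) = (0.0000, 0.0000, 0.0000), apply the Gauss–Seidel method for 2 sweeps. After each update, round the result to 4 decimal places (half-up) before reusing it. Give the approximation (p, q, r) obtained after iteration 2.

(-1.2341, -0.0637, -0.4361)

Iteration 1:
  p = (-12 - (2)·0.0000 - (3)·0.0000) / (9) = -1.3333
  q = (-2 - (2)·-1.3333 - (-3)·0.0000) / (9) = 0.0741
  r = (-7 - (3)·-1.3333 - (-3)·0.0741) / (8) = -0.3472
Iteration 2:
  p = (-12 - (2)·0.0741 - (3)·-0.3472) / (9) = -1.2341
  q = (-2 - (2)·-1.2341 - (-3)·-0.3472) / (9) = -0.0637
  r = (-7 - (3)·-1.2341 - (-3)·-0.0637) / (8) = -0.4361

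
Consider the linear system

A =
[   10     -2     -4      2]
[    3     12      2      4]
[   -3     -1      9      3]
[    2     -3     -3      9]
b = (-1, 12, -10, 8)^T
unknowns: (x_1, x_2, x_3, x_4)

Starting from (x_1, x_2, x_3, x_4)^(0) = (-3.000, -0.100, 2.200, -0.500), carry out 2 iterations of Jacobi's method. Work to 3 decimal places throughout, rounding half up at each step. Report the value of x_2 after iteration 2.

0.359

Iteration 1:
  x_1 = (-1 - (-2)·-0.100 - (-4)·2.200 - (2)·-0.500) / (10) = 0.860
  x_2 = (12 - (3)·-3.000 - (2)·2.200 - (4)·-0.500) / (12) = 1.550
  x_3 = (-10 - (-3)·-3.000 - (-1)·-0.100 - (3)·-0.500) / (9) = -1.956
  x_4 = (8 - (2)·-3.000 - (-3)·-0.100 - (-3)·2.200) / (9) = 2.256
Iteration 2:
  x_1 = (-1 - (-2)·1.550 - (-4)·-1.956 - (2)·2.256) / (10) = -1.024
  x_2 = (12 - (3)·0.860 - (2)·-1.956 - (4)·2.256) / (12) = 0.359
  x_3 = (-10 - (-3)·0.860 - (-1)·1.550 - (3)·2.256) / (9) = -1.404
  x_4 = (8 - (2)·0.860 - (-3)·1.550 - (-3)·-1.956) / (9) = 0.562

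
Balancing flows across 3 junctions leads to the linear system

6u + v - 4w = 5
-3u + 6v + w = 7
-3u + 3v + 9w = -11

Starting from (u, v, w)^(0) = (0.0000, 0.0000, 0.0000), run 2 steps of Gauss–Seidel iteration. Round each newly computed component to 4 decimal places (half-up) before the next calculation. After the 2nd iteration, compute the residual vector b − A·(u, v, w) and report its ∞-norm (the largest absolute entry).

Iteration 1:
  u = (5 - (1)·0.0000 - (-4)·0.0000) / (6) = 0.8333
  v = (7 - (-3)·0.8333 - (1)·0.0000) / (6) = 1.5833
  w = (-11 - (-3)·0.8333 - (3)·1.5833) / (9) = -1.4722
Iteration 2:
  u = (5 - (1)·1.5833 - (-4)·-1.4722) / (6) = -0.4120
  v = (7 - (-3)·-0.4120 - (1)·-1.4722) / (6) = 1.2060
  w = (-11 - (-3)·-0.4120 - (3)·1.2060) / (9) = -1.7616
Residual b − A·x = (-0.7804, 0.2896, 0.0004); ∞-norm = 0.7804

0.7804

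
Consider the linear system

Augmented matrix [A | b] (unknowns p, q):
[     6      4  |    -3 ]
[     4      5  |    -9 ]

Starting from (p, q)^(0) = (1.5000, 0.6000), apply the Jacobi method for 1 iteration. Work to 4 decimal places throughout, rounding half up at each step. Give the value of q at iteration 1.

Iteration 1:
  p = (-3 - (4)·0.6000) / (6) = -0.9000
  q = (-9 - (4)·1.5000) / (5) = -3.0000

-3.0000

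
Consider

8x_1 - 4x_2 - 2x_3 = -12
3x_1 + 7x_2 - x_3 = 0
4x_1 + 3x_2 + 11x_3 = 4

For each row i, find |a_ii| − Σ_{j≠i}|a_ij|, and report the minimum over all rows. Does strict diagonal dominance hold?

2

row 1: |8| − (4+2) = 2
row 2: |7| − (3+1) = 3
row 3: |11| − (4+3) = 4
minimum over rows = 2 → strictly diagonally dominant (convergence guaranteed)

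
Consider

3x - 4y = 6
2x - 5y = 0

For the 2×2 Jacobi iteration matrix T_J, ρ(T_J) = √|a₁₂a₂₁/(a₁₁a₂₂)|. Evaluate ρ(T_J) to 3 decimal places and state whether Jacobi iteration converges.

a₁₂a₂₁/(a₁₁a₂₂) = (-4)·(2) / ((3)·(-5)) = 0.533333
ρ = √|0.533333| = √0.533333 = 0.730
ρ < 1, so Jacobi converges

0.730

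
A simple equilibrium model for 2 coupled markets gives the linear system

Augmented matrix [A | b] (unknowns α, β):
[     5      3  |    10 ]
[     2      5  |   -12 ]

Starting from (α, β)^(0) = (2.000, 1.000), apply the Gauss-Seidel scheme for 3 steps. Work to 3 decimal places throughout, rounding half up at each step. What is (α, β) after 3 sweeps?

(4.346, -4.138)

Iteration 1:
  α = (10 - (3)·1.000) / (5) = 1.400
  β = (-12 - (2)·1.400) / (5) = -2.960
Iteration 2:
  α = (10 - (3)·-2.960) / (5) = 3.776
  β = (-12 - (2)·3.776) / (5) = -3.910
Iteration 3:
  α = (10 - (3)·-3.910) / (5) = 4.346
  β = (-12 - (2)·4.346) / (5) = -4.138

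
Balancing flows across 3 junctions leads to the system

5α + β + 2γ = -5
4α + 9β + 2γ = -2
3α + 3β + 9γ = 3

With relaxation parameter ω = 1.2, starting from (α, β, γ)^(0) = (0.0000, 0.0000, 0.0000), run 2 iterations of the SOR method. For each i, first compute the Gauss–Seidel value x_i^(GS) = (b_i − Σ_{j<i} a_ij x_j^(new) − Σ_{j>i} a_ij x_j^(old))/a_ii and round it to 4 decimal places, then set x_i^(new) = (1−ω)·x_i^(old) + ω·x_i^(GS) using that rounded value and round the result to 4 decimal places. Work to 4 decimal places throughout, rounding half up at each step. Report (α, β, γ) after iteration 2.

Iteration 1:
  α: GS value = (-5 - (1)·0.0000 - (2)·0.0000) / (5) = -1.0000;  α ← (1−ω)·0.0000 + ω·-1.0000 = -1.2000
  β: GS value = (-2 - (4)·-1.2000 - (2)·0.0000) / (9) = 0.3111;  β ← (1−ω)·0.0000 + ω·0.3111 = 0.3733
  γ: GS value = (3 - (3)·-1.2000 - (3)·0.3733) / (9) = 0.6089;  γ ← (1−ω)·0.0000 + ω·0.6089 = 0.7307
Iteration 2:
  α: GS value = (-5 - (1)·0.3733 - (2)·0.7307) / (5) = -1.3669;  α ← (1−ω)·-1.2000 + ω·-1.3669 = -1.4003
  β: GS value = (-2 - (4)·-1.4003 - (2)·0.7307) / (9) = 0.2378;  β ← (1−ω)·0.3733 + ω·0.2378 = 0.2107
  γ: GS value = (3 - (3)·-1.4003 - (3)·0.2107) / (9) = 0.7299;  γ ← (1−ω)·0.7307 + ω·0.7299 = 0.7297

(-1.4003, 0.2107, 0.7297)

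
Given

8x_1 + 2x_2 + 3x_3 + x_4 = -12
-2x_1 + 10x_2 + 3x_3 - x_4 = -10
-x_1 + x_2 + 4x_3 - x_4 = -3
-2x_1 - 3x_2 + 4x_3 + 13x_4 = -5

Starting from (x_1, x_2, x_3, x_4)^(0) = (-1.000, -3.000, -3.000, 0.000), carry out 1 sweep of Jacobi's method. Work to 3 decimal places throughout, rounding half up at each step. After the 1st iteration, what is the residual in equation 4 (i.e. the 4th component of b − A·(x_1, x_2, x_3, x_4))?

Iteration 1:
  x_1 = (-12 - (2)·-3.000 - (3)·-3.000 - (1)·0.000) / (8) = 0.375
  x_2 = (-10 - (-2)·-1.000 - (3)·-3.000 - (-1)·0.000) / (10) = -0.300
  x_3 = (-3 - (-1)·-1.000 - (1)·-3.000 - (-1)·0.000) / (4) = -0.250
  x_4 = (-5 - (-2)·-1.000 - (-3)·-3.000 - (4)·-3.000) / (13) = -0.308
Residual b − A·x = (-13.342, -5.808, -1.633, -0.146)

-0.146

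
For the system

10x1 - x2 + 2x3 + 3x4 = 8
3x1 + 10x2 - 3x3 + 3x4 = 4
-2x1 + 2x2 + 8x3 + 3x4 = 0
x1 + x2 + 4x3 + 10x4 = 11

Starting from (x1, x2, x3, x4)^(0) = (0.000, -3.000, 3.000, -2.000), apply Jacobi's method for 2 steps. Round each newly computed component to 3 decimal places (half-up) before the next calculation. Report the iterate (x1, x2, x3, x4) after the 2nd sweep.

(0.630, 0.640, -0.425, 0.260)

Iteration 1:
  x1 = (8 - (-1)·-3.000 - (2)·3.000 - (3)·-2.000) / (10) = 0.500
  x2 = (4 - (3)·0.000 - (-3)·3.000 - (3)·-2.000) / (10) = 1.900
  x3 = (0 - (-2)·0.000 - (2)·-3.000 - (3)·-2.000) / (8) = 1.500
  x4 = (11 - (1)·0.000 - (1)·-3.000 - (4)·3.000) / (10) = 0.200
Iteration 2:
  x1 = (8 - (-1)·1.900 - (2)·1.500 - (3)·0.200) / (10) = 0.630
  x2 = (4 - (3)·0.500 - (-3)·1.500 - (3)·0.200) / (10) = 0.640
  x3 = (0 - (-2)·0.500 - (2)·1.900 - (3)·0.200) / (8) = -0.425
  x4 = (11 - (1)·0.500 - (1)·1.900 - (4)·1.500) / (10) = 0.260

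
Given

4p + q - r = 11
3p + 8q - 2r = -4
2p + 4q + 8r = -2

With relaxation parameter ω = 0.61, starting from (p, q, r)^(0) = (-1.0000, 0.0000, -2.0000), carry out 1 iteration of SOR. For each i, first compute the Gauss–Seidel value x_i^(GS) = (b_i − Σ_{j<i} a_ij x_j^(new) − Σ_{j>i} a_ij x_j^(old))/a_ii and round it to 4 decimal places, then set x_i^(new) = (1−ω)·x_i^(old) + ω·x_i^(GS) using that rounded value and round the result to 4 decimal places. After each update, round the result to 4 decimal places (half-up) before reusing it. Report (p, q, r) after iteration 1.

Iteration 1:
  p: GS value = (11 - (1)·0.0000 - (-1)·-2.0000) / (4) = 2.2500;  p ← (1−ω)·-1.0000 + ω·2.2500 = 0.9825
  q: GS value = (-4 - (3)·0.9825 - (-2)·-2.0000) / (8) = -1.3684;  q ← (1−ω)·0.0000 + ω·-1.3684 = -0.8347
  r: GS value = (-2 - (2)·0.9825 - (4)·-0.8347) / (8) = -0.0783;  r ← (1−ω)·-2.0000 + ω·-0.0783 = -0.8278

(0.9825, -0.8347, -0.8278)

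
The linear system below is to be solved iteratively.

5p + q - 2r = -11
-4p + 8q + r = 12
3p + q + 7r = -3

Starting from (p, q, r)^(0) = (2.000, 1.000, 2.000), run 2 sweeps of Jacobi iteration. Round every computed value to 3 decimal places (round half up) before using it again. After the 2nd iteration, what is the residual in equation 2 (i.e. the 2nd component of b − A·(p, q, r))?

-7.856

Iteration 1:
  p = (-11 - (1)·1.000 - (-2)·2.000) / (5) = -1.600
  q = (12 - (-4)·2.000 - (1)·2.000) / (8) = 2.250
  r = (-3 - (3)·2.000 - (1)·1.000) / (7) = -1.429
Iteration 2:
  p = (-11 - (1)·2.250 - (-2)·-1.429) / (5) = -3.222
  q = (12 - (-4)·-1.600 - (1)·-1.429) / (8) = 0.879
  r = (-3 - (3)·-1.600 - (1)·2.250) / (7) = -0.064
Residual b − A·x = (4.103, -7.856, 6.235)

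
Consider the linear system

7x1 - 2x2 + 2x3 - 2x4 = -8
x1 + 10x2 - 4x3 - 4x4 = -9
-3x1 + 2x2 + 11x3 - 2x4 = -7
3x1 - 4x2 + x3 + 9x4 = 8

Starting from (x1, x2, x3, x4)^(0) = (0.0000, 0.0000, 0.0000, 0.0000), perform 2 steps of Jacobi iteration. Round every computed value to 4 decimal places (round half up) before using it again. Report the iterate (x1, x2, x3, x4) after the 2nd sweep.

(-0.9642, -0.6847, -0.6228, 0.9406)

Iteration 1:
  x1 = (-8 - (-2)·0.0000 - (2)·0.0000 - (-2)·0.0000) / (7) = -1.1429
  x2 = (-9 - (1)·0.0000 - (-4)·0.0000 - (-4)·0.0000) / (10) = -0.9000
  x3 = (-7 - (-3)·0.0000 - (2)·0.0000 - (-2)·0.0000) / (11) = -0.6364
  x4 = (8 - (3)·0.0000 - (-4)·0.0000 - (1)·0.0000) / (9) = 0.8889
Iteration 2:
  x1 = (-8 - (-2)·-0.9000 - (2)·-0.6364 - (-2)·0.8889) / (7) = -0.9642
  x2 = (-9 - (1)·-1.1429 - (-4)·-0.6364 - (-4)·0.8889) / (10) = -0.6847
  x3 = (-7 - (-3)·-1.1429 - (2)·-0.9000 - (-2)·0.8889) / (11) = -0.6228
  x4 = (8 - (3)·-1.1429 - (-4)·-0.9000 - (1)·-0.6364) / (9) = 0.9406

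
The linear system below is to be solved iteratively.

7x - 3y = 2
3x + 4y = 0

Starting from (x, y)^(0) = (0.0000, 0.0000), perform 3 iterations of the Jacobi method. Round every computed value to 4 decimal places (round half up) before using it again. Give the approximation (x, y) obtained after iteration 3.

(0.1939, -0.2143)

Iteration 1:
  x = (2 - (-3)·0.0000) / (7) = 0.2857
  y = (0 - (3)·0.0000) / (4) = 0.0000
Iteration 2:
  x = (2 - (-3)·0.0000) / (7) = 0.2857
  y = (0 - (3)·0.2857) / (4) = -0.2143
Iteration 3:
  x = (2 - (-3)·-0.2143) / (7) = 0.1939
  y = (0 - (3)·0.2857) / (4) = -0.2143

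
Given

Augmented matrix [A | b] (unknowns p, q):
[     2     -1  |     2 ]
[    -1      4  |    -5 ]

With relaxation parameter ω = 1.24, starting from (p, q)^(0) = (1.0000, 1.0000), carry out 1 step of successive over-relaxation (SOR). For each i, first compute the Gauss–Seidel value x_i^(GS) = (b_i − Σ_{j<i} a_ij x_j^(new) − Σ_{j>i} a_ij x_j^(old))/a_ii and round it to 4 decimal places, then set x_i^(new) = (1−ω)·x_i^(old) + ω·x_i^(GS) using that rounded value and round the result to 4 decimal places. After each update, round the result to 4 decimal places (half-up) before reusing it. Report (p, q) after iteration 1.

Iteration 1:
  p: GS value = (2 - (-1)·1.0000) / (2) = 1.5000;  p ← (1−ω)·1.0000 + ω·1.5000 = 1.6200
  q: GS value = (-5 - (-1)·1.6200) / (4) = -0.8450;  q ← (1−ω)·1.0000 + ω·-0.8450 = -1.2878

(1.6200, -1.2878)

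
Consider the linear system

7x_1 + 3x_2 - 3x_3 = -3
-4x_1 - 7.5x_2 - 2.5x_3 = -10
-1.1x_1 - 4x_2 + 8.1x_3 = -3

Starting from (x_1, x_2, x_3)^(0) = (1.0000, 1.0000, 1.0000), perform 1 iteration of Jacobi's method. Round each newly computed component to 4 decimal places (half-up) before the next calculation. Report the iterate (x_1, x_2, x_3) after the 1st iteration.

Iteration 1:
  x_1 = (-3 - (3)·1.0000 - (-3)·1.0000) / (7) = -0.4286
  x_2 = (-10 - (-4)·1.0000 - (-2.5)·1.0000) / (-7.5) = 0.4667
  x_3 = (-3 - (-1.1)·1.0000 - (-4)·1.0000) / (8.1) = 0.2593

(-0.4286, 0.4667, 0.2593)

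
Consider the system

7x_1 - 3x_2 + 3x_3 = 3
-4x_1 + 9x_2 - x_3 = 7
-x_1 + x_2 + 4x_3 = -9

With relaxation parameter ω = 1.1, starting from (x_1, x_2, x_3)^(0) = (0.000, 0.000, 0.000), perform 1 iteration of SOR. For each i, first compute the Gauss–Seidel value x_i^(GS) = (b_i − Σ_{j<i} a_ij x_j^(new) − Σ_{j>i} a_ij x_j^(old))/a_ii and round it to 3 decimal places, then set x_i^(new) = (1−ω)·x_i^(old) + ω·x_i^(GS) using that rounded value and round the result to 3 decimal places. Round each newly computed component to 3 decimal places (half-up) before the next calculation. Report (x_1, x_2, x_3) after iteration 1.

Iteration 1:
  x_1: GS value = (3 - (-3)·0.000 - (3)·0.000) / (7) = 0.429;  x_1 ← (1−ω)·0.000 + ω·0.429 = 0.472
  x_2: GS value = (7 - (-4)·0.472 - (-1)·0.000) / (9) = 0.988;  x_2 ← (1−ω)·0.000 + ω·0.988 = 1.087
  x_3: GS value = (-9 - (-1)·0.472 - (1)·1.087) / (4) = -2.404;  x_3 ← (1−ω)·0.000 + ω·-2.404 = -2.644

(0.472, 1.087, -2.644)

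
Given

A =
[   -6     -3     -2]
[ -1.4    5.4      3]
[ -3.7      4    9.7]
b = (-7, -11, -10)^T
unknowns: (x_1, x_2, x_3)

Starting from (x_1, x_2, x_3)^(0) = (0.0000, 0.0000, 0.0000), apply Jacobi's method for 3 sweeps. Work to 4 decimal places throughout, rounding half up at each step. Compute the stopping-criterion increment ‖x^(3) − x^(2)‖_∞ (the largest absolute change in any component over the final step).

0.8659

Iteration 1:
  x_1 = (-7 - (-3)·0.0000 - (-2)·0.0000) / (-6) = 1.1667
  x_2 = (-11 - (-1.4)·0.0000 - (3)·0.0000) / (5.4) = -2.0370
  x_3 = (-10 - (-3.7)·0.0000 - (4)·0.0000) / (9.7) = -1.0309
Iteration 2:
  x_1 = (-7 - (-3)·-2.0370 - (-2)·-1.0309) / (-6) = 2.5288
  x_2 = (-11 - (-1.4)·1.1667 - (3)·-1.0309) / (5.4) = -1.1618
  x_3 = (-10 - (-3.7)·1.1667 - (4)·-2.0370) / (9.7) = 0.2541
Iteration 3:
  x_1 = (-7 - (-3)·-1.1618 - (-2)·0.2541) / (-6) = 1.6629
  x_2 = (-11 - (-1.4)·2.5288 - (3)·0.2541) / (5.4) = -1.5226
  x_3 = (-10 - (-3.7)·2.5288 - (4)·-1.1618) / (9.7) = 0.4128
Change: (-0.8659, -0.3608, 0.1587) → max |·| = 0.8659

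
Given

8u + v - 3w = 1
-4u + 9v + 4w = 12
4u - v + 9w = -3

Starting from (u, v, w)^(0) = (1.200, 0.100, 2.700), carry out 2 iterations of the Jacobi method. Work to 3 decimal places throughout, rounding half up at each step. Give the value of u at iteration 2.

Iteration 1:
  u = (1 - (1)·0.100 - (-3)·2.700) / (8) = 1.125
  v = (12 - (-4)·1.200 - (4)·2.700) / (9) = 0.667
  w = (-3 - (4)·1.200 - (-1)·0.100) / (9) = -0.856
Iteration 2:
  u = (1 - (1)·0.667 - (-3)·-0.856) / (8) = -0.279
  v = (12 - (-4)·1.125 - (4)·-0.856) / (9) = 2.214
  w = (-3 - (4)·1.125 - (-1)·0.667) / (9) = -0.759

-0.279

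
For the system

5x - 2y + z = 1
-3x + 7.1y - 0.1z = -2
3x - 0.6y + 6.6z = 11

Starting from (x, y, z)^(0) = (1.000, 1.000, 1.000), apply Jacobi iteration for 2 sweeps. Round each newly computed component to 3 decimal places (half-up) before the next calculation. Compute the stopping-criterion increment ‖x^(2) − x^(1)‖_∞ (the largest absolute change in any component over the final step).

Iteration 1:
  x = (1 - (-2)·1.000 - (1)·1.000) / (5) = 0.400
  y = (-2 - (-3)·1.000 - (-0.1)·1.000) / (7.1) = 0.155
  z = (11 - (3)·1.000 - (-0.6)·1.000) / (6.6) = 1.303
Iteration 2:
  x = (1 - (-2)·0.155 - (1)·1.303) / (5) = 0.001
  y = (-2 - (-3)·0.400 - (-0.1)·1.303) / (7.1) = -0.094
  z = (11 - (3)·0.400 - (-0.6)·0.155) / (6.6) = 1.499
Change: (-0.399, -0.249, 0.196) → max |·| = 0.399

0.399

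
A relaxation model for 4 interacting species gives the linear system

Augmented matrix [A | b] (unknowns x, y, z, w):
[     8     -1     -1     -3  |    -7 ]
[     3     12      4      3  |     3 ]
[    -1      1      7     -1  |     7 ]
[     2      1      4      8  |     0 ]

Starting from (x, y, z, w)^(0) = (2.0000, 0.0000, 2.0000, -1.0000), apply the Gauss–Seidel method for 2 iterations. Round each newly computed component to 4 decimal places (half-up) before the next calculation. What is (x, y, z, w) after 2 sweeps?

Iteration 1:
  x = (-7 - (-1)·0.0000 - (-1)·2.0000 - (-3)·-1.0000) / (8) = -1.0000
  y = (3 - (3)·-1.0000 - (4)·2.0000 - (3)·-1.0000) / (12) = 0.0833
  z = (7 - (-1)·-1.0000 - (1)·0.0833 - (-1)·-1.0000) / (7) = 0.7024
  w = (0 - (2)·-1.0000 - (1)·0.0833 - (4)·0.7024) / (8) = -0.1116
Iteration 2:
  x = (-7 - (-1)·0.0833 - (-1)·0.7024 - (-3)·-0.1116) / (8) = -0.8186
  y = (3 - (3)·-0.8186 - (4)·0.7024 - (3)·-0.1116) / (12) = 0.2484
  z = (7 - (-1)·-0.8186 - (1)·0.2484 - (-1)·-0.1116) / (7) = 0.8316
  w = (0 - (2)·-0.8186 - (1)·0.2484 - (4)·0.8316) / (8) = -0.2422

(-0.8186, 0.2484, 0.8316, -0.2422)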